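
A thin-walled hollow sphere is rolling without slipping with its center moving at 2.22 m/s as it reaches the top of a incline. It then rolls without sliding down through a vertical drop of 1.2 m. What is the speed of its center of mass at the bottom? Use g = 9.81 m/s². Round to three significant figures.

Here I = (2/3)MR², so the shape factor k = I/(MR²) = 2/3.
Rolling without slipping gives ω = v/R, so the total kinetic energy is ½Mv² + ½Iω² = ½(1+k)Mv² = (5/6)Mv².
Energy conservation: (5/6)Mv₀² + Mgh = (5/6)Mv², so v² = v₀² + 2gh/(1+k).
v = √(2.22² + 2×9.81×1.2/1.667) = √19.05 ≈ 4.37 m/s.

v ≈ 4.37 m/s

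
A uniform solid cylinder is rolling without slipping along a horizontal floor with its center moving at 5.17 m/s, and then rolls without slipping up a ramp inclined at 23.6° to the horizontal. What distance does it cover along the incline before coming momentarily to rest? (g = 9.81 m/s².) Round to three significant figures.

With I = (1/2)MR², the ratio k = I/(MR²) is 0.5.
Since it rolls without slipping, ω = v/R and KE = ½Mv² + ½Iω² = ½(1+k)Mv² = (3/4)Mv².
Setting this equal to Mgh gives the vertical rise h = (1+k)v₀²/(2g) = 1.5×5.17²/(2×9.81) = 2.043 m.
Along the incline, d = h/sinθ = 2.043/sin23.6° ≈ 5.10 m.

d ≈ 5.10 m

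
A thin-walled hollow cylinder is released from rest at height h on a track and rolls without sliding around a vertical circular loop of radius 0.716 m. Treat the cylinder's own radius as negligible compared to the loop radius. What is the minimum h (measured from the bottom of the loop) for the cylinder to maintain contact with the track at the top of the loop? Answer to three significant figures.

h_min ≈ 2.15 m

With I = MR², the ratio k = I/(MR²) is 1.
At the top, contact is just lost when gravity alone supplies the centripetal force: Mg = Mv_top²/r, i.e. v_top² = gr.
With ω = v/R, the kinetic energy at speed v is ½(1+k)Mv² = Mv².
Energy conservation from release (height h) to the top (height 2r): Mgh = Mg(2r) + M·gr.
Thus h_min = 2r + (1+k)r/2 = r(2 + 2/2) = 0.716 × 3 ≈ 2.15 m.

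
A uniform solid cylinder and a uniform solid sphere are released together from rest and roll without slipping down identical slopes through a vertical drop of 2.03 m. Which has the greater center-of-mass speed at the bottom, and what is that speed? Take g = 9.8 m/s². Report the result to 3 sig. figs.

For rolling without slipping, Mgh = ½(1+k)Mv² where k = I/(MR²), so v = √(2gh/(1+k)).
Uniform solid cylinder: k = 0.5, giving v = √(2×9.8×2.03/1.5) = 5.15 m/s.
Uniform solid sphere: k = 0.4, giving v = √(2×9.8×2.03/1.4) = 5.331 m/s.
The smaller k wins: the uniform solid sphere, at ≈ 5.33 m/s.

the uniform solid sphere, at v ≈ 5.33 m/s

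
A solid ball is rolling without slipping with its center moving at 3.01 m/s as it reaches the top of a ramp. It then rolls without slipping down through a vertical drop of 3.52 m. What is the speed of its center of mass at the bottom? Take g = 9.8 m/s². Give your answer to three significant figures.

v ≈ 7.64 m/s

The moment of inertia is (2/5)MR², giving k ≡ I/(MR²) = 0.4.
Rolling without slipping gives ω = v/R, so the total kinetic energy is ½Mv² + ½Iω² = ½(1+k)Mv² = (7/10)Mv².
Energy conservation: (7/10)Mv₀² + Mgh = (7/10)Mv², so v² = v₀² + 2gh/(1+k).
v = √(3.01² + 2×9.8×3.52/1.4) = √58.34 ≈ 7.64 m/s.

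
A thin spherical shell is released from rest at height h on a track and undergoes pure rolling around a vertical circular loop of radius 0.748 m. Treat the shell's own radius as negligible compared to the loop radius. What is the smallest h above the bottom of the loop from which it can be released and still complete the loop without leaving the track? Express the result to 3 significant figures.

h_min ≈ 2.12 m

The moment of inertia is (2/3)MR², giving k ≡ I/(MR²) = 2/3.
At the top, contact is just lost when gravity alone supplies the centripetal force: Mg = Mv_top²/r, i.e. v_top² = gr.
With ω = v/R, the kinetic energy at speed v is ½(1+k)Mv² = (5/6)Mv².
Energy conservation from release (height h) to the top (height 2r): Mgh = Mg(2r) + (5/6)M·gr.
Thus h_min = 2r + (1+k)r/2 = r(2 + 1.667/2) = 0.748 × 2.833 ≈ 2.12 m.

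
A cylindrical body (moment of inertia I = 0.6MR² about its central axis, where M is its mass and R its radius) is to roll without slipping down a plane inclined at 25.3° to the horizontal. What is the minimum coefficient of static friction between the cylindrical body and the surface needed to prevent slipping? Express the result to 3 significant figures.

μ_min ≈ 0.177

The moment of inertia is 0.6MR², giving k ≡ I/(MR²) = 0.6.
Along the incline Mg sinθ − f = Ma, and torque about the center fR = Iα = kMR²(a/R) gives f = kMa.
These give a = g sinθ/(1+k) and the required friction f = kMg sinθ/(1+k).
With N = Mg cosθ, the no-slip condition f ≤ μN gives μ_min = f/N = k tanθ/(1+k).
μ_min = 0.6 × tan25.3° / 1.6 ≈ 0.177.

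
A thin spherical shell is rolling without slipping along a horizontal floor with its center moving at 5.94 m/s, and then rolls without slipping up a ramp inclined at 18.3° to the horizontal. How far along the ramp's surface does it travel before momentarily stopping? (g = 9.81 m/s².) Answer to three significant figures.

For this body I = (2/3)MR², i.e. k = I/(MR²) = 2/3.
Since it rolls without slipping, ω = v/R and KE = ½Mv² + ½Iω² = ½(1+k)Mv² = (5/6)Mv².
Setting this equal to Mgh gives the vertical rise h = (1+k)v₀²/(2g) = 1.667×5.94²/(2×9.81) = 2.997 m.
The distance along the slope is d = h/sinθ = 2.997/sin18.3° ≈ 9.55 m.

d ≈ 9.55 m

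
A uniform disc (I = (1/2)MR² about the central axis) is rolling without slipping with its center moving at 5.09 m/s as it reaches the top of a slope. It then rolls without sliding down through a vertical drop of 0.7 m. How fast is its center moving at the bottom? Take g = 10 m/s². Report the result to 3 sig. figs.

The moment of inertia is (1/2)MR², giving k ≡ I/(MR²) = 0.5.
Pure rolling means v = ωR; then KE = ½Mv² + ½I(v/R)² = ½(1+k)Mv² = (3/4)Mv².
Conserving energy between top and bottom: (3/4)Mv² = (3/4)Mv₀² + Mgh, hence v² = v₀² + 2gh/(1+k).
v = √(5.09² + 2×10×0.7/1.5) = √35.24 ≈ 5.94 m/s.

v ≈ 5.94 m/s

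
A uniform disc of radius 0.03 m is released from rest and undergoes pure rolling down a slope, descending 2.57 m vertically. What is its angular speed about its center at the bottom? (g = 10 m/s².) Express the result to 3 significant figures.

ω ≈ 195 rad/s

For this body I = (1/2)MR², i.e. k = I/(MR²) = 0.5.
Pure rolling means v = ωR; then KE = ½Mv² + ½I(v/R)² = ½(1+k)Mv² = (3/4)Mv².
Energy conservation Mgh = ½(1+k)Mv² gives v = √(2gh/(1+k)) = √(2 × 10 × 2.57 / 1.5) = 5.854 m/s.
The angular speed follows from ω = v/R = 5.854/0.03 ≈ 195 rad/s.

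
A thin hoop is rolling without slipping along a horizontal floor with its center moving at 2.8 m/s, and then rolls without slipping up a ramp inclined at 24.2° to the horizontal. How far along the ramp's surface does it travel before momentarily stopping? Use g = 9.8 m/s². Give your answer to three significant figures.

Here I = MR², so the shape factor k = I/(MR²) = 1.
Pure rolling means v = ωR; then KE = ½Mv² + ½I(v/R)² = ½(1+k)Mv² = Mv².
Setting this equal to Mgh gives the vertical rise h = (1+k)v₀²/(2g) = 2×2.8²/(2×9.8) = 0.8 m.
Along the incline, d = h/sinθ = 0.8/sin24.2° ≈ 1.95 m.

d ≈ 1.95 m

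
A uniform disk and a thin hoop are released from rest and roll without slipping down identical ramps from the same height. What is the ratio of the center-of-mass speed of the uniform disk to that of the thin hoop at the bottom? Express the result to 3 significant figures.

Each satisfies Mgh = ½(1+k)Mv² with k = I/(MR²), so v ∝ 1/√(1+k).
For the uniform disk k = 0.5; for the thin hoop k = 1.
v₁/v₂ = √((1+k₂)/(1+k₁)) = √(2/1.5) ≈ 1.15.

v_ratio ≈ 1.15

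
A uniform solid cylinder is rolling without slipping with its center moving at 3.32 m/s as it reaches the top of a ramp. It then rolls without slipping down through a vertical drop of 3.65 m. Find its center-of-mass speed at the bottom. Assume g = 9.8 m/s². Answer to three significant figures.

Here I = (1/2)MR², so the shape factor k = I/(MR²) = 0.5.
Pure rolling means v = ωR; then KE = ½Mv² + ½I(v/R)² = ½(1+k)Mv² = (3/4)Mv².
Conserving energy between top and bottom: (3/4)Mv² = (3/4)Mv₀² + Mgh, hence v² = v₀² + 2gh/(1+k).
v = √(3.32² + 2×9.8×3.65/1.5) = √58.72 ≈ 7.66 m/s.

v ≈ 7.66 m/s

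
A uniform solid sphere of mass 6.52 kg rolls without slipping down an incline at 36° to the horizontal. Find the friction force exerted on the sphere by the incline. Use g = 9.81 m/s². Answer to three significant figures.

f ≈ 10.7 N

With I = (2/5)MR², the ratio k = I/(MR²) is 0.4.
Newton's second law down the slope: Mg sinθ − f = Ma. The torque equation fR = Iα (with α = a/R) gives f = kMa.
Combining, a = g sinθ/(1+k) and f = kMa = kMg sinθ/(1+k).
f = 0.4 × 6.52 × 9.81 × sin36° / 1.4 ≈ 10.7 N.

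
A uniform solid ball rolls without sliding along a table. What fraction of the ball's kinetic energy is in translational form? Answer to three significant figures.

fraction ≈ 0.714

For this body I = (2/5)MR², i.e. k = I/(MR²) = 0.4.
Since ω = v/R, the translational part is ½Mv² and the rotational part is ½I(v/R)² = ½kMv²; the total is ½(1+k)Mv².
The translational fraction is therefore 1/(1+k) = 1/1.4 ≈ 0.714.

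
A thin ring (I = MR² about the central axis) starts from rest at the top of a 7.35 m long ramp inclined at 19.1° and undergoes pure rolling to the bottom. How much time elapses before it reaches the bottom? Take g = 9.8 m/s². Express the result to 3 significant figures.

t ≈ 3.03 s

The moment of inertia is MR², giving k ≡ I/(MR²) = 1.
Newton's second law down the slope: Mg sinθ − f = Ma. The torque equation fR = Iα (with α = a/R) gives f = kMa.
Hence a = g sinθ/(1+k) = 9.8×sin19.1°/2 = 1.603 m/s².
Starting from rest, L = ½at², so t = √(2L/a) = √(2×7.35/1.603) ≈ 3.03 s.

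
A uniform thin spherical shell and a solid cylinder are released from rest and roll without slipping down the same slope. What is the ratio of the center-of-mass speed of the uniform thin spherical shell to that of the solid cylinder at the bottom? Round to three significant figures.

v_ratio ≈ 0.949

Each satisfies Mgh = ½(1+k)Mv² with k = I/(MR²), so v ∝ 1/√(1+k).
For the uniform thin spherical shell k = 2/3; for the solid cylinder k = 0.5.
v₁/v₂ = √((1+k₂)/(1+k₁)) = √(1.5/1.667) ≈ 0.949.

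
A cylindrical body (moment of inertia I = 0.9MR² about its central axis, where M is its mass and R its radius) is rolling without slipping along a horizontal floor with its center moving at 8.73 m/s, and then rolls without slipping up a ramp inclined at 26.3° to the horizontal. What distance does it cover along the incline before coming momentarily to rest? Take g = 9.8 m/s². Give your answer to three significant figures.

d ≈ 16.7 m

With I = 0.9MR², the ratio k = I/(MR²) is 0.9.
Rolling without slipping gives ω = v/R, so the total kinetic energy is ½Mv² + ½Iω² = ½(1+k)Mv² = (19/20)Mv².
Setting this equal to Mgh gives the vertical rise h = (1+k)v₀²/(2g) = 1.9×8.73²/(2×9.8) = 7.388 m.
Along the incline, d = h/sinθ = 7.388/sin26.3° ≈ 16.7 m.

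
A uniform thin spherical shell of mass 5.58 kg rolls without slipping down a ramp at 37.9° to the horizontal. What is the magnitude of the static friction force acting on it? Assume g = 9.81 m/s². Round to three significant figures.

The moment of inertia is (2/3)MR², giving k ≡ I/(MR²) = 2/3.
Newton's second law down the slope: Mg sinθ − f = Ma. The torque equation fR = Iα (with α = a/R) gives f = kMa.
Combining, a = g sinθ/(1+k) and f = kMa = kMg sinθ/(1+k).
f = (2/3) × 5.58 × 9.81 × sin37.9° / 1.667 ≈ 13.5 N.

f ≈ 13.5 N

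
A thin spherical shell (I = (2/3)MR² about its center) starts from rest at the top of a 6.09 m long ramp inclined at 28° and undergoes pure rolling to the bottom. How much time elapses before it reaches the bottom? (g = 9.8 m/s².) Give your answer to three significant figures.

t ≈ 2.10 s

The moment of inertia is (2/3)MR², giving k ≡ I/(MR²) = 2/3.
Translational: Mg sinθ − f = Ma. Rotational about the CM: fR = Iα = kMRa, so f = kMa.
Hence a = g sinθ/(1+k) = 9.8×sin28°/1.667 = 2.76 m/s².
Starting from rest, L = ½at², so t = √(2L/a) = √(2×6.09/2.76) ≈ 2.10 s.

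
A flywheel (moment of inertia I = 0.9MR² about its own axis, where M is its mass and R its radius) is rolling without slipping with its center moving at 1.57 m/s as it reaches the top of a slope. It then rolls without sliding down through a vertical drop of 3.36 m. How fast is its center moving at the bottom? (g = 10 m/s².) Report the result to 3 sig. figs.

The moment of inertia is 0.9MR², giving k ≡ I/(MR²) = 0.9.
Since it rolls without slipping, ω = v/R and KE = ½Mv² + ½Iω² = ½(1+k)Mv² = (19/20)Mv².
Energy conservation: (19/20)Mv₀² + Mgh = (19/20)Mv², so v² = v₀² + 2gh/(1+k).
v = √(1.57² + 2×10×3.36/1.9) = √37.83 ≈ 6.15 m/s.

v ≈ 6.15 m/s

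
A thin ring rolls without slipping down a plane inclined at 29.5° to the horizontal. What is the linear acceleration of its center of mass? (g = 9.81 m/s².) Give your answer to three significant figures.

a ≈ 2.42 m/s²

Here I = MR², so the shape factor k = I/(MR²) = 1.
Translational: Mg sinθ − f = Ma. Rotational about the CM: fR = Iα = kMRa, so f = kMa.
Eliminating f: Mg sinθ = (1+k)Ma, so a = g sinθ/(1+k) = 9.81 × sin29.5° / 2 ≈ 2.42 m/s².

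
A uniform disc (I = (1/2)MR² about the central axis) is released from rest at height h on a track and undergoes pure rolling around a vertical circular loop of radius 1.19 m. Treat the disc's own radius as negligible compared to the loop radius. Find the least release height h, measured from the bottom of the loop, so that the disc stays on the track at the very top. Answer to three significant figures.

h_min ≈ 3.27 m

The moment of inertia is (1/2)MR², giving k ≡ I/(MR²) = 0.5.
At the top, contact is just lost when gravity alone supplies the centripetal force: Mg = Mv_top²/r, i.e. v_top² = gr.
With ω = v/R, the kinetic energy at speed v is ½(1+k)Mv² = (3/4)Mv².
Energy conservation from release (height h) to the top (height 2r): Mgh = Mg(2r) + (3/4)M·gr.
Thus h_min = 2r + (1+k)r/2 = r(2 + 1.5/2) = 1.19 × 2.75 ≈ 3.27 m.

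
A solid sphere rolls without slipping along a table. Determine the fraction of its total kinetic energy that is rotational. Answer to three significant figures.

fraction ≈ 0.286

Here I = (2/5)MR², so the shape factor k = I/(MR²) = 0.4.
With ω = v/R, KE_trans = ½Mv² and KE_rot = ½Iω² = ½kMv², so KE_total = ½(1+k)Mv².
The rotational fraction is therefore k/(1+k) = 0.4/1.4 ≈ 0.286.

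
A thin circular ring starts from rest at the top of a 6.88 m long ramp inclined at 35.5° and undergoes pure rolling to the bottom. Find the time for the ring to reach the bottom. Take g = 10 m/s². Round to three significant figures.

t ≈ 2.18 s

With I = MR², the ratio k = I/(MR²) is 1.
Translational: Mg sinθ − f = Ma. Rotational about the CM: fR = Iα = kMRa, so f = kMa.
Hence a = g sinθ/(1+k) = 10×sin35.5°/2 = 2.904 m/s².
With constant a from rest, t = √(2L/a) = √(2·6.88/2.904) ≈ 2.18 s.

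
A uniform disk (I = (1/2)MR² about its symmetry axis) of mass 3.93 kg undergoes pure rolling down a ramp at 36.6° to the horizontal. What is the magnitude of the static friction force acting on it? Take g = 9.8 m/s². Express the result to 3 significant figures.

The moment of inertia is (1/2)MR², giving k ≡ I/(MR²) = 0.5.
Translational: Mg sinθ − f = Ma. Rotational about the CM: fR = Iα = kMRa, so f = kMa.
Combining, a = g sinθ/(1+k) and f = kMa = kMg sinθ/(1+k).
f = 0.5 × 3.93 × 9.8 × sin36.6° / 1.5 ≈ 7.65 N.

f ≈ 7.65 N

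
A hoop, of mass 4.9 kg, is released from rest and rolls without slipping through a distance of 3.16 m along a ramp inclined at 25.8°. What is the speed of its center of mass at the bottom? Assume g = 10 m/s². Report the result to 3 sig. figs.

The moment of inertia is MR², giving k ≡ I/(MR²) = 1.
Since it rolls without slipping, ω = v/R and KE = ½Mv² + ½Iω² = ½(1+k)Mv² = Mv².
The vertical drop is h = L sinθ = 3.16 × sin25.8° = 1.375 m.
Setting Mgh = Mv² gives v = √(2gh/(1+k)) = √(2·10·1.375/2) ≈ 3.71 m/s.

v ≈ 3.71 m/s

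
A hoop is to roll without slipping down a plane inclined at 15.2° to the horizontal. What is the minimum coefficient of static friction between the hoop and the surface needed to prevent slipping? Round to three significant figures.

For this body I = MR², i.e. k = I/(MR²) = 1.
Newton's second law down the slope: Mg sinθ − f = Ma. The torque equation fR = Iα (with α = a/R) gives f = kMa.
These give a = g sinθ/(1+k) and the required friction f = kMg sinθ/(1+k).
With N = Mg cosθ, the no-slip condition f ≤ μN gives μ_min = f/N = k tanθ/(1+k).
μ_min = 1 × tan15.2° / 2 ≈ 0.136.

μ_min ≈ 0.136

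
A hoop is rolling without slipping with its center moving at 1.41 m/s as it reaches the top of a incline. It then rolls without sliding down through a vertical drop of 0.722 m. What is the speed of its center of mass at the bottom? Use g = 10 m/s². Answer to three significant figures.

v ≈ 3.03 m/s

The moment of inertia is MR², giving k ≡ I/(MR²) = 1.
Pure rolling means v = ωR; then KE = ½Mv² + ½I(v/R)² = ½(1+k)Mv² = Mv².
Conserving energy between top and bottom: Mv² = Mv₀² + Mgh, hence v² = v₀² + 2gh/(1+k).
v = √(1.41² + 2×10×0.722/2) = √9.208 ≈ 3.03 m/s.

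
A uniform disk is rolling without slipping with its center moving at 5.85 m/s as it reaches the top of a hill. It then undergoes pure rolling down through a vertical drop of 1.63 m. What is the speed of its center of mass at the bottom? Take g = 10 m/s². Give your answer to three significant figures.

v ≈ 7.48 m/s

For this body I = (1/2)MR², i.e. k = I/(MR²) = 0.5.
Pure rolling means v = ωR; then KE = ½Mv² + ½I(v/R)² = ½(1+k)Mv² = (3/4)Mv².
Conserving energy between top and bottom: (3/4)Mv² = (3/4)Mv₀² + Mgh, hence v² = v₀² + 2gh/(1+k).
v = √(5.85² + 2×10×1.63/1.5) = √55.96 ≈ 7.48 m/s.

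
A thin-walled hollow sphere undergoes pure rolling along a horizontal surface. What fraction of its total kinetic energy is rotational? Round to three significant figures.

The moment of inertia is (2/3)MR², giving k ≡ I/(MR²) = 2/3.
Since ω = v/R, the translational part is ½Mv² and the rotational part is ½I(v/R)² = ½kMv²; the total is ½(1+k)Mv².
The rotational fraction is therefore k/(1+k) = (2/3)/1.667 ≈ 0.400.

fraction ≈ 0.400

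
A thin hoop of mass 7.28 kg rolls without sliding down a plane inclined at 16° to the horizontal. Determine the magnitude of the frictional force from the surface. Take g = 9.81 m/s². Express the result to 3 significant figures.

With I = MR², the ratio k = I/(MR²) is 1.
Along the incline Mg sinθ − f = Ma, and torque about the center fR = Iα = kMR²(a/R) gives f = kMa.
Combining, a = g sinθ/(1+k) and f = kMa = kMg sinθ/(1+k).
f = 1 × 7.28 × 9.81 × sin16° / 2 ≈ 9.84 N.

f ≈ 9.84 N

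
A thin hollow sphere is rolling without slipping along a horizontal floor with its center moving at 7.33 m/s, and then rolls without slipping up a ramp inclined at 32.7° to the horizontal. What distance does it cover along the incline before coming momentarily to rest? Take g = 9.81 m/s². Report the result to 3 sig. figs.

For this body I = (2/3)MR², i.e. k = I/(MR²) = 2/3.
Since it rolls without slipping, ω = v/R and KE = ½Mv² + ½Iω² = ½(1+k)Mv² = (5/6)Mv².
Setting this equal to Mgh gives the vertical rise h = (1+k)v₀²/(2g) = 1.667×7.33²/(2×9.81) = 4.564 m.
The distance along the slope is d = h/sinθ = 4.564/sin32.7° ≈ 8.45 m.

d ≈ 8.45 m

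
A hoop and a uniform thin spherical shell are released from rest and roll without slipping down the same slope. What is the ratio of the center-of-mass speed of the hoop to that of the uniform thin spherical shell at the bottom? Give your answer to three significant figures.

v_ratio ≈ 0.913

Each satisfies Mgh = ½(1+k)Mv² with k = I/(MR²), so v ∝ 1/√(1+k).
For the hoop k = 1; for the uniform thin spherical shell k = 2/3.
v₁/v₂ = √((1+k₂)/(1+k₁)) = √(1.667/2) ≈ 0.913.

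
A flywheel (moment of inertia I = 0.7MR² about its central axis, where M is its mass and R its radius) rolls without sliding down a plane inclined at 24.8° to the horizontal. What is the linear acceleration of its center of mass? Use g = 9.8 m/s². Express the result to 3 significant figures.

a ≈ 2.42 m/s²

With I = 0.7MR², the ratio k = I/(MR²) is 0.7.
Along the incline Mg sinθ − f = Ma, and torque about the center fR = Iα = kMR²(a/R) gives f = kMa.
Eliminating f: Mg sinθ = (1+k)Ma, so a = g sinθ/(1+k) = 9.8 × sin24.8° / 1.7 ≈ 2.42 m/s².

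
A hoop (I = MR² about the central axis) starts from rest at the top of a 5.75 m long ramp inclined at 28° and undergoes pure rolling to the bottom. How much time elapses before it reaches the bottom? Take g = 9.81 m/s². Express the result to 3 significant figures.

For this body I = MR², i.e. k = I/(MR²) = 1.
Newton's second law down the slope: Mg sinθ − f = Ma. The torque equation fR = Iα (with α = a/R) gives f = kMa.
Hence a = g sinθ/(1+k) = 9.81×sin28°/2 = 2.303 m/s².
Starting from rest, L = ½at², so t = √(2L/a) = √(2×5.75/2.303) ≈ 2.23 s.

t ≈ 2.23 s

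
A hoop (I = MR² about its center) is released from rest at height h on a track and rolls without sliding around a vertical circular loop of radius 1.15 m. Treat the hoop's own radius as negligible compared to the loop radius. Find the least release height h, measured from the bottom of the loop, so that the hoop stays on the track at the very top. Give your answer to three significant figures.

h_min ≈ 3.45 m

The moment of inertia is MR², giving k ≡ I/(MR²) = 1.
At the top, contact is just lost when gravity alone supplies the centripetal force: Mg = Mv_top²/r, i.e. v_top² = gr.
With ω = v/R, the kinetic energy at speed v is ½(1+k)Mv² = Mv².
Energy conservation from release (height h) to the top (height 2r): Mgh = Mg(2r) + M·gr.
Thus h_min = 2r + (1+k)r/2 = r(2 + 2/2) = 1.15 × 3 ≈ 3.45 m.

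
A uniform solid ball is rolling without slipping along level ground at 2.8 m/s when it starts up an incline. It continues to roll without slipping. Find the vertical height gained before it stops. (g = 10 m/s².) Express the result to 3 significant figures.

The moment of inertia is (2/5)MR², giving k ≡ I/(MR²) = 0.4.
Since it rolls without slipping, ω = v/R and KE = ½Mv² + ½Iω² = ½(1+k)Mv² = (7/10)Mv².
At the top the kinetic energy is zero, so (7/10)Mv₀² = Mgh.
Thus h = (1+k)v₀²/(2g) = 1.4 × 2.8² / (2 × 10) ≈ 0.549 m.

h ≈ 0.549 m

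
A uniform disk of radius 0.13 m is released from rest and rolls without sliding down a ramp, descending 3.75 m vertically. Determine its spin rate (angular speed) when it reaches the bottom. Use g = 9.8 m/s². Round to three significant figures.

ω ≈ 53.8 rad/s

For this body I = (1/2)MR², i.e. k = I/(MR²) = 0.5.
The rolling condition ω = v/R makes the rotational term ½I(v/R)² = ½kMv², so KE_total = ½(1+k)Mv² = (3/4)Mv².
Energy conservation Mgh = ½(1+k)Mv² gives v = √(2gh/(1+k)) = √(2 × 9.8 × 3.75 / 1.5) = 7 m/s.
The angular speed follows from ω = v/R = 7/0.13 ≈ 53.8 rad/s.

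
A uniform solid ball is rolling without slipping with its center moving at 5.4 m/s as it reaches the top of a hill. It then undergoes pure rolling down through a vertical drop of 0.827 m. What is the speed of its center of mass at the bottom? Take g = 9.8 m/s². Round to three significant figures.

v ≈ 6.38 m/s

Here I = (2/5)MR², so the shape factor k = I/(MR²) = 0.4.
The rolling condition ω = v/R makes the rotational term ½I(v/R)² = ½kMv², so KE_total = ½(1+k)Mv² = (7/10)Mv².
Energy conservation: (7/10)Mv₀² + Mgh = (7/10)Mv², so v² = v₀² + 2gh/(1+k).
v = √(5.4² + 2×9.8×0.827/1.4) = √40.74 ≈ 6.38 m/s.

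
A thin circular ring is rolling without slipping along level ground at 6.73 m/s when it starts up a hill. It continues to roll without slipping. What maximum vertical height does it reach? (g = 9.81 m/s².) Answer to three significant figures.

The moment of inertia is MR², giving k ≡ I/(MR²) = 1.
Since it rolls without slipping, ω = v/R and KE = ½Mv² + ½Iω² = ½(1+k)Mv² = Mv².
At the top the kinetic energy is zero, so Mv₀² = Mgh.
Thus h = (1+k)v₀²/(2g) = 2 × 6.73² / (2 × 9.81) ≈ 4.62 m.

h ≈ 4.62 m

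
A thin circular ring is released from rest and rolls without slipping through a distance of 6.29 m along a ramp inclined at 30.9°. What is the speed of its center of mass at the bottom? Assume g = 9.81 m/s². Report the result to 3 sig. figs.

v ≈ 5.63 m/s

With I = MR², the ratio k = I/(MR²) is 1.
The rolling condition ω = v/R makes the rotational term ½I(v/R)² = ½kMv², so KE_total = ½(1+k)Mv² = Mv².
The vertical drop is h = L sinθ = 6.29 × sin30.9° = 3.23 m.
Setting Mgh = Mv² gives v = √(2gh/(1+k)) = √(2·9.81·3.23/2) ≈ 5.63 m/s.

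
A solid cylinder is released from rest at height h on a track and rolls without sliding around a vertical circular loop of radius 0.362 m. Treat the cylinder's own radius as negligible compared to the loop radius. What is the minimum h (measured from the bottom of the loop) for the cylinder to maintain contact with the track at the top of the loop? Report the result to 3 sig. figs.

For this body I = (1/2)MR², i.e. k = I/(MR²) = 0.5.
At the top of the loop, the minimum-contact condition is Mg = Mv_top²/r, so v_top² = gr.
With ω = v/R, the kinetic energy at speed v is ½(1+k)Mv² = (3/4)Mv².
Energy conservation from release (height h) to the top (height 2r): Mgh = Mg(2r) + (3/4)M·gr.
Thus h_min = 2r + (1+k)r/2 = r(2 + 1.5/2) = 0.362 × 2.75 ≈ 0.996 m.

h_min ≈ 0.996 m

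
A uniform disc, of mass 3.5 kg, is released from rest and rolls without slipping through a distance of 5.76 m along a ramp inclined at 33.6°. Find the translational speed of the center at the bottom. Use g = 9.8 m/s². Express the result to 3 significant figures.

Here I = (1/2)MR², so the shape factor k = I/(MR²) = 0.5.
Pure rolling means v = ωR; then KE = ½Mv² + ½I(v/R)² = ½(1+k)Mv² = (3/4)Mv².
The vertical drop is h = L sinθ = 5.76 × sin33.6° = 3.188 m.
Setting Mgh = (3/4)Mv² gives v = √(2gh/(1+k)) = √(2·9.8·3.188/1.5) ≈ 6.45 m/s.

v ≈ 6.45 m/s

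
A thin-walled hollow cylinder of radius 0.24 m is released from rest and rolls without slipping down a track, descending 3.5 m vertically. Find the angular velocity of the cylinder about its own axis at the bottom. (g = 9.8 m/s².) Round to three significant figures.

For this body I = MR², i.e. k = I/(MR²) = 1.
The rolling condition ω = v/R makes the rotational term ½I(v/R)² = ½kMv², so KE_total = ½(1+k)Mv² = Mv².
Energy conservation Mgh = ½(1+k)Mv² gives v = √(2gh/(1+k)) = √(2 × 9.8 × 3.5 / 2) = 5.857 m/s.
The angular speed follows from ω = v/R = 5.857/0.24 ≈ 24.4 rad/s.

ω ≈ 24.4 rad/s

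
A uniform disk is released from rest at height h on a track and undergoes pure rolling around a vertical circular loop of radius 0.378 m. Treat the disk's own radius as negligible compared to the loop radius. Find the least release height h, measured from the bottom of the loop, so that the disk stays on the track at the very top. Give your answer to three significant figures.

With I = (1/2)MR², the ratio k = I/(MR²) is 0.5.
At the top, contact is just lost when gravity alone supplies the centripetal force: Mg = Mv_top²/r, i.e. v_top² = gr.
With ω = v/R, the kinetic energy at speed v is ½(1+k)Mv² = (3/4)Mv².
Energy conservation from release (height h) to the top (height 2r): Mgh = Mg(2r) + (3/4)M·gr.
Thus h_min = 2r + (1+k)r/2 = r(2 + 1.5/2) = 0.378 × 2.75 ≈ 1.04 m.

h_min ≈ 1.04 m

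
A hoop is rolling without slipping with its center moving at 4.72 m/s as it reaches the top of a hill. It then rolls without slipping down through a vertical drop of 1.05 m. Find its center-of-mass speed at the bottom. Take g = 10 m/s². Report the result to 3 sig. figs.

With I = MR², the ratio k = I/(MR²) is 1.
Since it rolls without slipping, ω = v/R and KE = ½Mv² + ½Iω² = ½(1+k)Mv² = Mv².
Energy conservation: Mv₀² + Mgh = Mv², so v² = v₀² + 2gh/(1+k).
v = √(4.72² + 2×10×1.05/2) = √32.78 ≈ 5.73 m/s.

v ≈ 5.73 m/s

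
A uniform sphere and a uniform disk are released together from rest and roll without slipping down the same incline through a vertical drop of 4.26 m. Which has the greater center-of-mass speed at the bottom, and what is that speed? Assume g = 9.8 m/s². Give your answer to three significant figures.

For rolling without slipping, Mgh = ½(1+k)Mv² where k = I/(MR²), so v = √(2gh/(1+k)).
Uniform sphere: k = 0.4, giving v = √(2×9.8×4.26/1.4) = 7.723 m/s.
Uniform disk: k = 0.5, giving v = √(2×9.8×4.26/1.5) = 7.461 m/s.
The smaller k wins: the uniform sphere, at ≈ 7.72 m/s.

the uniform sphere, at v ≈ 7.72 m/s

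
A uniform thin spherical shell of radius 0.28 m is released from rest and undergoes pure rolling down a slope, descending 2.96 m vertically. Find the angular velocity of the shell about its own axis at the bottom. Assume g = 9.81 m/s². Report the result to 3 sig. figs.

Here I = (2/3)MR², so the shape factor k = I/(MR²) = 2/3.
The rolling condition ω = v/R makes the rotational term ½I(v/R)² = ½kMv², so KE_total = ½(1+k)Mv² = (5/6)Mv².
Energy conservation Mgh = ½(1+k)Mv² gives v = √(2gh/(1+k)) = √(2 × 9.81 × 2.96 / 1.667) = 5.903 m/s.
Then ω = v/R = 5.903 / 0.28 ≈ 21.1 rad/s.

ω ≈ 21.1 rad/s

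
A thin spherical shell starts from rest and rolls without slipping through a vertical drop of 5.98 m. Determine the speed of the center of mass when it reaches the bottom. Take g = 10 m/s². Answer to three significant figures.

The moment of inertia is (2/3)MR², giving k ≡ I/(MR²) = 2/3.
Rolling without slipping gives ω = v/R, so the total kinetic energy is ½Mv² + ½Iω² = ½(1+k)Mv² = (5/6)Mv².
Energy conservation: Mgh = (5/6)Mv², so v = √(2gh/(1+k)) = √(2 × 10 × 5.98 / 1.667) ≈ 8.47 m/s.

v ≈ 8.47 m/s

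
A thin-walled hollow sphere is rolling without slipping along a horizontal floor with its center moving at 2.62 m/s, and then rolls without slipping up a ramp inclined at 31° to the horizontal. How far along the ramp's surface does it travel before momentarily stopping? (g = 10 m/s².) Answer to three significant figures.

For this body I = (2/3)MR², i.e. k = I/(MR²) = 2/3.
Since it rolls without slipping, ω = v/R and KE = ½Mv² + ½Iω² = ½(1+k)Mv² = (5/6)Mv².
Setting this equal to Mgh gives the vertical rise h = (1+k)v₀²/(2g) = 1.667×2.62²/(2×10) = 0.572 m.
Along the incline, d = h/sinθ = 0.572/sin31° ≈ 1.11 m.

d ≈ 1.11 m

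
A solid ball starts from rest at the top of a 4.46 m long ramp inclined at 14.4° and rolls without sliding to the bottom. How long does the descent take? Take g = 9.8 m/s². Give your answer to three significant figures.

t ≈ 2.26 s

For this body I = (2/5)MR², i.e. k = I/(MR²) = 0.4.
Along the incline Mg sinθ − f = Ma, and torque about the center fR = Iα = kMR²(a/R) gives f = kMa.
Hence a = g sinθ/(1+k) = 9.8×sin14.4°/1.4 = 1.741 m/s².
Starting from rest, L = ½at², so t = √(2L/a) = √(2×4.46/1.741) ≈ 2.26 s.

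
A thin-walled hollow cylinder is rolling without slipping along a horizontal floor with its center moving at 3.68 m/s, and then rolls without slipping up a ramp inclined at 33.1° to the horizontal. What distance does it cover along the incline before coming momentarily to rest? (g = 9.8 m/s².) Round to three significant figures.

The moment of inertia is MR², giving k ≡ I/(MR²) = 1.
The rolling condition ω = v/R makes the rotational term ½I(v/R)² = ½kMv², so KE_total = ½(1+k)Mv² = Mv².
Setting this equal to Mgh gives the vertical rise h = (1+k)v₀²/(2g) = 2×3.68²/(2×9.8) = 1.382 m.
Along the incline, d = h/sinθ = 1.382/sin33.1° ≈ 2.53 m.

d ≈ 2.53 m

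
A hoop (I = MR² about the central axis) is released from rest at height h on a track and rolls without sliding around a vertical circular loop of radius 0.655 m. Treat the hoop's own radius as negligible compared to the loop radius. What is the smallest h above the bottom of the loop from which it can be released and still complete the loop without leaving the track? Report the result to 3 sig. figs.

h_min ≈ 1.97 m

With I = MR², the ratio k = I/(MR²) is 1.
At the top, contact is just lost when gravity alone supplies the centripetal force: Mg = Mv_top²/r, i.e. v_top² = gr.
With ω = v/R, the kinetic energy at speed v is ½(1+k)Mv² = Mv².
Energy conservation from release (height h) to the top (height 2r): Mgh = Mg(2r) + M·gr.
Thus h_min = 2r + (1+k)r/2 = r(2 + 2/2) = 0.655 × 3 ≈ 1.97 m.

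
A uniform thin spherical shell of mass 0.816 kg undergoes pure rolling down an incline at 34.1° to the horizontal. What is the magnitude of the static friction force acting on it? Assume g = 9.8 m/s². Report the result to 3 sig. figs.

f ≈ 1.79 N

With I = (2/3)MR², the ratio k = I/(MR²) is 2/3.
Translational: Mg sinθ − f = Ma. Rotational about the CM: fR = Iα = kMRa, so f = kMa.
Combining, a = g sinθ/(1+k) and f = kMa = kMg sinθ/(1+k).
f = (2/3) × 0.816 × 9.8 × sin34.1° / 1.667 ≈ 1.79 N.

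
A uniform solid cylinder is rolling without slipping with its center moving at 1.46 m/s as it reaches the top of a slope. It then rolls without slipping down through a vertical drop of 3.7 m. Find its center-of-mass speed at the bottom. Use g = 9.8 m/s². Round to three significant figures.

v ≈ 7.10 m/s

For this body I = (1/2)MR², i.e. k = I/(MR²) = 0.5.
Pure rolling means v = ωR; then KE = ½Mv² + ½I(v/R)² = ½(1+k)Mv² = (3/4)Mv².
Conserving energy between top and bottom: (3/4)Mv² = (3/4)Mv₀² + Mgh, hence v² = v₀² + 2gh/(1+k).
v = √(1.46² + 2×9.8×3.7/1.5) = √50.48 ≈ 7.10 m/s.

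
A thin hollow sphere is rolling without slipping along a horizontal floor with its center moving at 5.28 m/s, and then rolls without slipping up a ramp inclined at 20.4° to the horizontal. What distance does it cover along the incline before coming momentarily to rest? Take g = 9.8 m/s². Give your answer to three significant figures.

d ≈ 6.80 m

Here I = (2/3)MR², so the shape factor k = I/(MR²) = 2/3.
Since it rolls without slipping, ω = v/R and KE = ½Mv² + ½Iω² = ½(1+k)Mv² = (5/6)Mv².
Setting this equal to Mgh gives the vertical rise h = (1+k)v₀²/(2g) = 1.667×5.28²/(2×9.8) = 2.371 m.
Along the incline, d = h/sinθ = 2.371/sin20.4° ≈ 6.80 m.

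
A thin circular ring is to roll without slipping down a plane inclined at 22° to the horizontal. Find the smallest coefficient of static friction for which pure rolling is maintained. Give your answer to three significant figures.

For this body I = MR², i.e. k = I/(MR²) = 1.
Along the incline Mg sinθ − f = Ma, and torque about the center fR = Iα = kMR²(a/R) gives f = kMa.
These give a = g sinθ/(1+k) and the required friction f = kMg sinθ/(1+k).
The normal force is N = Mg cosθ, so μ_min = f/N = k tanθ/(1+k).
μ_min = 1 × tan22° / 2 ≈ 0.202.

μ_min ≈ 0.202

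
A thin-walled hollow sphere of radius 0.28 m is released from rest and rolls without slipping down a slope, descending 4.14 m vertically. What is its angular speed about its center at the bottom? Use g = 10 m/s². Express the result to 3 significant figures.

For this body I = (2/3)MR², i.e. k = I/(MR²) = 2/3.
Rolling without slipping gives ω = v/R, so the total kinetic energy is ½Mv² + ½Iω² = ½(1+k)Mv² = (5/6)Mv².
Energy conservation Mgh = ½(1+k)Mv² gives v = √(2gh/(1+k)) = √(2 × 10 × 4.14 / 1.667) = 7.048 m/s.
The angular speed follows from ω = v/R = 7.048/0.28 ≈ 25.2 rad/s.

ω ≈ 25.2 rad/s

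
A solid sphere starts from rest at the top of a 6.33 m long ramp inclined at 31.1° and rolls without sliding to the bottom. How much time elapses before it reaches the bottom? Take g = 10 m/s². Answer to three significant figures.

For this body I = (2/5)MR², i.e. k = I/(MR²) = 0.4.
Newton's second law down the slope: Mg sinθ − f = Ma. The torque equation fR = Iα (with α = a/R) gives f = kMa.
Hence a = g sinθ/(1+k) = 10×sin31.1°/1.4 = 3.69 m/s².
Starting from rest, L = ½at², so t = √(2L/a) = √(2×6.33/3.69) ≈ 1.85 s.

t ≈ 1.85 s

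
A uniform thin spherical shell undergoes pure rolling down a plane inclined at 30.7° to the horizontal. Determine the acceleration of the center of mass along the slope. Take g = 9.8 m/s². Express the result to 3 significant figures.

Here I = (2/3)MR², so the shape factor k = I/(MR²) = 2/3.
Along the incline Mg sinθ − f = Ma, and torque about the center fR = Iα = kMR²(a/R) gives f = kMa.
Eliminating f: Mg sinθ = (1+k)Ma, so a = g sinθ/(1+k) = 9.8 × sin30.7° / 1.667 ≈ 3.00 m/s².

a ≈ 3.00 m/s²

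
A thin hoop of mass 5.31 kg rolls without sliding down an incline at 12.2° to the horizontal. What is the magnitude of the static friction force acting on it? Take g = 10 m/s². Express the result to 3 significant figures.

f ≈ 5.61 N

Here I = MR², so the shape factor k = I/(MR²) = 1.
Translational: Mg sinθ − f = Ma. Rotational about the CM: fR = Iα = kMRa, so f = kMa.
Combining, a = g sinθ/(1+k) and f = kMa = kMg sinθ/(1+k).
f = 1 × 5.31 × 10 × sin12.2° / 2 ≈ 5.61 N.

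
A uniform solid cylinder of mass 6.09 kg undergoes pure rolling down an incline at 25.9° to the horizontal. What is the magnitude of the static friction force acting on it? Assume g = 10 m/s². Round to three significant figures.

For this body I = (1/2)MR², i.e. k = I/(MR²) = 0.5.
Newton's second law down the slope: Mg sinθ − f = Ma. The torque equation fR = Iα (with α = a/R) gives f = kMa.
Combining, a = g sinθ/(1+k) and f = kMa = kMg sinθ/(1+k).
f = 0.5 × 6.09 × 10 × sin25.9° / 1.5 ≈ 8.87 N.

f ≈ 8.87 N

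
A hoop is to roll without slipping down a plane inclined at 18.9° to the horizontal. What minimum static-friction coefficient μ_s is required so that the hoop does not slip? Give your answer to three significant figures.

For this body I = MR², i.e. k = I/(MR²) = 1.
Along the incline Mg sinθ − f = Ma, and torque about the center fR = Iα = kMR²(a/R) gives f = kMa.
These give a = g sinθ/(1+k) and the required friction f = kMg sinθ/(1+k).
With N = Mg cosθ, the no-slip condition f ≤ μN gives μ_min = f/N = k tanθ/(1+k).
μ_min = 1 × tan18.9° / 2 ≈ 0.171.

μ_min ≈ 0.171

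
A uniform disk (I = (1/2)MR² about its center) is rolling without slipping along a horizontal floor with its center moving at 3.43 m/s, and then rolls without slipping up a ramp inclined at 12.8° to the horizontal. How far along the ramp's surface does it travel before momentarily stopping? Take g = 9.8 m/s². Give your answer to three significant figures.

d ≈ 4.06 m

The moment of inertia is (1/2)MR², giving k ≡ I/(MR²) = 0.5.
Pure rolling means v = ωR; then KE = ½Mv² + ½I(v/R)² = ½(1+k)Mv² = (3/4)Mv².
Setting this equal to Mgh gives the vertical rise h = (1+k)v₀²/(2g) = 1.5×3.43²/(2×9.8) = 0.9004 m.
The distance along the slope is d = h/sinθ = 0.9004/sin12.8° ≈ 4.06 m.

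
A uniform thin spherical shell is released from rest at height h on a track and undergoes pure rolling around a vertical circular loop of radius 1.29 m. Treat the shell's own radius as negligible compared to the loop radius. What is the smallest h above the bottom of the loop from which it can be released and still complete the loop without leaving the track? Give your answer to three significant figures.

h_min ≈ 3.66 m

With I = (2/3)MR², the ratio k = I/(MR²) is 2/3.
At the top, contact is just lost when gravity alone supplies the centripetal force: Mg = Mv_top²/r, i.e. v_top² = gr.
With ω = v/R, the kinetic energy at speed v is ½(1+k)Mv² = (5/6)Mv².
Energy conservation from release (height h) to the top (height 2r): Mgh = Mg(2r) + (5/6)M·gr.
Thus h_min = 2r + (1+k)r/2 = r(2 + 1.667/2) = 1.29 × 2.833 ≈ 3.66 m.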